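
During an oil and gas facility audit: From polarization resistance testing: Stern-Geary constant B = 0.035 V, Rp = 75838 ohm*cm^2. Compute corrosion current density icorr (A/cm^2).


Apply the Stern-Geary relation: icorr = B / Rp
icorr = 0.035 / 75838 = 4.615×10^-7 A/cm^2

4.615×10^-7 A/cm^2


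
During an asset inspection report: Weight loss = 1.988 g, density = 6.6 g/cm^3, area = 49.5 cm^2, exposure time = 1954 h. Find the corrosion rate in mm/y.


Apply the mm/y weight-loss relation: CR = 87600 * W / (D * A * T)
Numerator: 87600 * 1.988 = 174148.8
Denominator: 6.6 * 49.5 * 1954 = 638371.8
CR = 174148.8 / 638371.8 = 0.2728 mm/y

0.2728 mm/y


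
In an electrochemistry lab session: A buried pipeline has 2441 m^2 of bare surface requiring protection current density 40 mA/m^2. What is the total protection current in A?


I = area * current density, then convert mA → A (÷1000)
I = 2441 * 40 / 1000 = 97.64 A

97.64 A


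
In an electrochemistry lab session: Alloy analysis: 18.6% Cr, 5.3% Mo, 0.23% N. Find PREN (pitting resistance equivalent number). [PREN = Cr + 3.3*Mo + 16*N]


Apply the PREN formula: PREN = Cr + 3.3*Mo + 16*N
PREN = 18.6 + 3.3*5.3 + 16*0.23
PREN = 18.6 + 17.49 + 3.68 = 39.77

39.77


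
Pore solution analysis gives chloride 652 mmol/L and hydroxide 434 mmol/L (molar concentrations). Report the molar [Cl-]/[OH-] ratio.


Threshold parameter = [Cl-] / [OH-] (molar basis; both in mmol/L, so units cancel)
Ratio = 652 / 434 = 1.5

1.5


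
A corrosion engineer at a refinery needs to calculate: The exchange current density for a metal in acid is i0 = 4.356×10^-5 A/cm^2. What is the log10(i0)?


i0 = 4.356×10^-5 A/cm^2
log10(i0) = -4.361

-4.361


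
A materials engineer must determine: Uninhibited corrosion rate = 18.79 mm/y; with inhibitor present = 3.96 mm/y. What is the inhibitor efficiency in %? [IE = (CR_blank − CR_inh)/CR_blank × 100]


Apply the inhibitor-efficiency definition: IE = (CR_blank − CR_inh)/CR_blank × 100
IE = (18.79 − 3.96) / 18.79 × 100
IE = 14.83 / 18.79 × 100 = 78.9 %

78.9 %


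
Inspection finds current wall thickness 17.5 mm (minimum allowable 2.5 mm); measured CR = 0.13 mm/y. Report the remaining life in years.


Apply the remaining-life relation: RL = (t_current − t_min) / CR
RL = (17.5 − 2.5) / 0.13 = 15.0 / 0.13 = 115.4 years

115.4 years


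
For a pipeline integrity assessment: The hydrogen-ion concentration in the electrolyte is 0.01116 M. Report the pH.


pH = −log10[H+]
pH = −log10(0.01116) = 1.95

1.95


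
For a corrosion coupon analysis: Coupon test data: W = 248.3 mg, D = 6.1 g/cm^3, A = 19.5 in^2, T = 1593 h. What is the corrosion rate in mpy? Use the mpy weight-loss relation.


Apply the mpy weight-loss relation: CR = 534 * W / (D * A * T)
Numerator: 534 * 248.3 = 132592.2
Denominator: 6.1 * 19.5 * 1593 = 189487.35
CR = 132592.2 / 189487.35 = 0.6997 mpy

0.6997 mpy


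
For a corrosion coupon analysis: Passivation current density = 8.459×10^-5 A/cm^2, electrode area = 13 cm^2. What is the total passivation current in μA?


I = i_pass * A, then convert A → μA (×10^6)
I = 8.459×10^-5 * 13 * 10^6 = 1099.67 μA

1099.67 μA


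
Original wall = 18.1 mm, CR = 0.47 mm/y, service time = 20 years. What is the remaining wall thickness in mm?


Remaining wall = original − CR × time
t = 18.1 − 0.47*20 = 18.1 − 9.4 = 8.7 mm

8.7 mm


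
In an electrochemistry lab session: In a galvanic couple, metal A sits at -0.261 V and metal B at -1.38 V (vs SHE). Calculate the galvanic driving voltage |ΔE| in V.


Driving voltage is the absolute potential difference.
|ΔE| = |-0.261 − (-1.38)| = 1.119 V

1.119 V


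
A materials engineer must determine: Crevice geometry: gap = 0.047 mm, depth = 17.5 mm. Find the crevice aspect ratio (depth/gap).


Aspect ratio = depth / gap
Ratio = 17.5 / 0.047 = 372.3

372.3


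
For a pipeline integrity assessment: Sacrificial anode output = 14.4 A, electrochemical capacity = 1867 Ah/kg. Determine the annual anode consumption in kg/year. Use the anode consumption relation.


Annual consumption = current * hours per year / capacity
Rate = 14.4 * 8760 / 1867 = 67.6 kg/year

67.6 kg/year


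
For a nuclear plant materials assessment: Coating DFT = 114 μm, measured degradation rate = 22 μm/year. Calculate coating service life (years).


Service life = thickness / degradation rate
Life = 114 / 22 = 5.2 years

5.2 years


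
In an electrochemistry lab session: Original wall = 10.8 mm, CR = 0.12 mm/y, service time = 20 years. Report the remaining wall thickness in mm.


Remaining wall = original − CR × time
t = 10.8 − 0.12*20 = 10.8 − 2.4 = 8.4 mm

8.4 mm


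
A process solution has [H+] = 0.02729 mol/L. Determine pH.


pH = −log10[H+]
pH = −log10(0.02729) = 1.56

1.56


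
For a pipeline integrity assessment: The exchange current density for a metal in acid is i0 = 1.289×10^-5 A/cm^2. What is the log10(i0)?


i0 = 1.289×10^-5 A/cm^2
log10(i0) = -4.89

-4.89


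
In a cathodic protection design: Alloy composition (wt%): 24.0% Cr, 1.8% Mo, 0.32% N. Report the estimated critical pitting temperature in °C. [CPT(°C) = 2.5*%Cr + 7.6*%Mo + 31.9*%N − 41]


Apply the ASTM G48 empirical CPT estimate: CPT(°C) = 2.5*%Cr + 7.6*%Mo + 31.9*%N − 41
2.5*24.0 = 60; 7.6*1.8 = 13.68; 31.9*0.32 = 10.208
CPT = 60 + 13.68 + 10.208 − 41 = 42.888 °C
Rounded to 0.1 °C: CPT ≈ 42.9 °C

42.9 °C


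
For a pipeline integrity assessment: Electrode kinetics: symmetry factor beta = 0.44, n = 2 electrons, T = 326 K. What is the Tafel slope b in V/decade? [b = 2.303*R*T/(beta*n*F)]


Apply the Tafel slope relation: b = 2.303*R*T/(beta*n*F)
Numerator: 2.303 * 8.314 * 326 = 6241.97
Denominator: 0.44 * 2 * 96485 = 84906.8
b = 6241.97 / 84906.8 = 0.074 V/decade

0.074 V/decade


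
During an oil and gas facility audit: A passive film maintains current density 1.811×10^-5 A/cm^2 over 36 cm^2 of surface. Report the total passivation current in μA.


I = i_pass * A, then convert A → μA (×10^6)
I = 1.811×10^-5 * 36 * 10^6 = 651.96 μA

651.96 μA


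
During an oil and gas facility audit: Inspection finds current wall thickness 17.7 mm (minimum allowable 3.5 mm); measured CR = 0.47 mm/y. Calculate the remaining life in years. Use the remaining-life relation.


Apply the remaining-life relation: RL = (t_current − t_min) / CR
RL = (17.7 − 3.5) / 0.47 = 14.2 / 0.47 = 30.2 years

30.2 years


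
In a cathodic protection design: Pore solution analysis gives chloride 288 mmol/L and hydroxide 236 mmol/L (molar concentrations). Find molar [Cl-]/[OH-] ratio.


Threshold parameter = [Cl-] / [OH-] (molar basis; both in mmol/L, so units cancel)
Ratio = 288 / 236 = 1.22

1.22


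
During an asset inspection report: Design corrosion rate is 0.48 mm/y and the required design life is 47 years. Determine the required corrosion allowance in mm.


Corrosion allowance = CR × design life
CA = 0.48 * 47 = 22.56 mm

22.56 mm


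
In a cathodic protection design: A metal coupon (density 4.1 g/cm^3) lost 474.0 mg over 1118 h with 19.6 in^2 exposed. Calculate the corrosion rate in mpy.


Apply the mpy weight-loss relation: CR = 534 * W / (D * A * T)
Numerator: 534 * 474.0 = 253116.0
Denominator: 4.1 * 19.6 * 1118 = 89842.48
CR = 253116.0 / 89842.48 = 2.817 mpy

2.817 mpy


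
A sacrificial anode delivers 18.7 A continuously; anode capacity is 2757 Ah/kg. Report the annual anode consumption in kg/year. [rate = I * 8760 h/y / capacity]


Annual consumption = current * hours per year / capacity
Rate = 18.7 * 8760 / 2757 = 59.4 kg/year

59.4 kg/year


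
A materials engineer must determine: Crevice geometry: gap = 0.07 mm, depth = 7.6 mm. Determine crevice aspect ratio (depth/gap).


Aspect ratio = depth / gap
Ratio = 7.6 / 0.07 = 108.6

108.6


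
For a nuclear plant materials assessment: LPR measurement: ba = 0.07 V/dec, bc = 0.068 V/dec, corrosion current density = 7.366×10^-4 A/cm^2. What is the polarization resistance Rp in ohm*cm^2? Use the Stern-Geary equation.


Apply the Stern-Geary equation: Rp = ba*bc / (2.303*icorr*(ba+bc))
ba*bc = 0.07*0.068 = 0.00476
ba+bc = 0.138; 2.303*icorr*(ba+bc) = 2.303*7.366×10^-4*0.138 = 2.3410179×10^-4
Rp = 0.00476 / 2.3410179×10^-4 = 20.33 ohm*cm^2

20.33 ohm*cm^2


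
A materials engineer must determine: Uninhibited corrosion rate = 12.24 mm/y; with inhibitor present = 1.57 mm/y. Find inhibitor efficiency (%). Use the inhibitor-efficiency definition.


Apply the inhibitor-efficiency definition: IE = (CR_blank − CR_inh)/CR_blank × 100
IE = (12.24 − 1.57) / 12.24 × 100
IE = 10.67 / 12.24 × 100 = 87.2 %

87.2 %


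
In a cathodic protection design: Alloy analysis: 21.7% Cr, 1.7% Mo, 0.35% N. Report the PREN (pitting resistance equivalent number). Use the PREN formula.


Apply the PREN formula: PREN = Cr + 3.3*Mo + 16*N
PREN = 21.7 + 3.3*1.7 + 16*0.35
PREN = 21.7 + 5.61 + 5.6 = 32.91

32.91


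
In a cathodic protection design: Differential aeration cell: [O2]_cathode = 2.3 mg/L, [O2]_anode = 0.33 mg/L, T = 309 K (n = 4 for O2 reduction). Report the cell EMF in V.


Apply the Nernst concentration-cell relation: E = (RT/nF)*ln(C_cathode/C_anode)
RT/nF = 8.314*309/(4*96485) = 0.00665654 V
ln(2.3/0.33) = 1.94157
E = 0.00665654 * 1.94157 = 0.01292 V

0.01292 V


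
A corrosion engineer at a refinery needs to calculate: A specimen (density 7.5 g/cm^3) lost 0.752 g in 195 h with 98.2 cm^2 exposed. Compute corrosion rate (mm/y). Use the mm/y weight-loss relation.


Apply the mm/y weight-loss relation: CR = 87600 * W / (D * A * T)
Numerator: 87600 * 0.752 = 65875.2
Denominator: 7.5 * 98.2 * 195 = 143617.5
CR = 65875.2 / 143617.5 = 0.458685 mm/y

0.458685 mm/y


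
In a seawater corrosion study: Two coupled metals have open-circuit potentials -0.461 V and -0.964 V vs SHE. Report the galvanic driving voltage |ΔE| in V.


Driving voltage is the absolute potential difference.
|ΔE| = |-0.461 − (-0.964)| = 0.503 V

0.503 V


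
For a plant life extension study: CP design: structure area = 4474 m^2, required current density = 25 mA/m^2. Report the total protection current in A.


I = area * current density, then convert mA → A (÷1000)
I = 4474 * 25 / 1000 = 111.85 A

111.85 A


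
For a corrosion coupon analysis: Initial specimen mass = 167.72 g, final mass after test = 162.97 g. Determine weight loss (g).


Weight loss = initial − final
WL = 167.72 − 162.97 = 4.75 g

4.75 g


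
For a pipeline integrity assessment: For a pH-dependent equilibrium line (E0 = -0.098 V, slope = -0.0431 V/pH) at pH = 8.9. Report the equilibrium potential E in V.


Apply the Pourbaix line equation: E = E0 + slope*pH
E = -0.098 + (-0.0431)*8.9 = -0.098 + (-0.38359) = -0.48159 V
Rounded to 4 decimal places: E = -0.4816 V

-0.4816 V


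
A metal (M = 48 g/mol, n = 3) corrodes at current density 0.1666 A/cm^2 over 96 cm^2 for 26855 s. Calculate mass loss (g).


Apply Faraday's law: m = i*A*t*M / (n*F)
Total charge passed Q = i*A*t = 0.1666*96*26855 = 429508.128 C
m = Q*M/(n*F) = 429508.128*48/(3*96485) = 71.2249 g

71.2249 g


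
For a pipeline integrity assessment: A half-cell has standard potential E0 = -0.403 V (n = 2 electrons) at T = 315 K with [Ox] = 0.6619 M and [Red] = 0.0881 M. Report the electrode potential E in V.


Apply the Nernst equation: E = E0 + (RT/nF)*ln([Ox]/[Red])
Step 1: RT/nF = 8.314*315/(2*96485) = 0.01357159 V
Step 2: [Ox]/[Red] = 0.6619/0.0881 = 7.513053
Step 3: ln(7.513053) = 2.016642
Step 4: correction = 0.01357159 * 2.016642 = 0.027 V
E = -0.403 + 0.027 = -0.376 V

-0.376 V


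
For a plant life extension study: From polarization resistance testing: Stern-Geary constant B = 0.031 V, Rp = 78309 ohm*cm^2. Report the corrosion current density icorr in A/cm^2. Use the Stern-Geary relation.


Apply the Stern-Geary relation: icorr = B / Rp
icorr = 0.031 / 78309 = 3.959×10^-7 A/cm^2

3.959×10^-7 A/cm^2


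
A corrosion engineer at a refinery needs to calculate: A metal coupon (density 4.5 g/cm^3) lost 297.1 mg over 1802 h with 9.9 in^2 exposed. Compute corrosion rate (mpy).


Apply the mpy weight-loss relation: CR = 534 * W / (D * A * T)
Numerator: 534 * 297.1 = 158651.4
Denominator: 4.5 * 9.9 * 1802 = 80279.1
CR = 158651.4 / 80279.1 = 1.976 mpy

1.976 mpy


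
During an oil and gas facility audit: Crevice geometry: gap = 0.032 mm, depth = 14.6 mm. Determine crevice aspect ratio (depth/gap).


Aspect ratio = depth / gap
Ratio = 14.6 / 0.032 = 456.3

456.3


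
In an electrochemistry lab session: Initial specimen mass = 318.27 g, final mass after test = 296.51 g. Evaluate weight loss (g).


Weight loss = initial − final
WL = 318.27 − 296.51 = 21.76 g

21.76 g


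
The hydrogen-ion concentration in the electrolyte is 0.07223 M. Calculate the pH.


pH = −log10[H+]
pH = −log10(0.07223) = 1.14

1.14


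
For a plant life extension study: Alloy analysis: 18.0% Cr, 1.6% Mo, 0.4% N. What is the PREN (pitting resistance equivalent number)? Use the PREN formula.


Apply the PREN formula: PREN = Cr + 3.3*Mo + 16*N
PREN = 18.0 + 3.3*1.6 + 16*0.4
PREN = 18.0 + 5.28 + 6.4 = 29.68

29.68


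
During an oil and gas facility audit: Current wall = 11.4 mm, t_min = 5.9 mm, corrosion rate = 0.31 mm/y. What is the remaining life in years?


Apply the remaining-life relation: RL = (t_current − t_min) / CR
RL = (11.4 − 5.9) / 0.31 = 5.5 / 0.31 = 17.7 years

17.7 years


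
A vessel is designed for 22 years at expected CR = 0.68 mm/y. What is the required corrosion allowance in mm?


Corrosion allowance = CR × design life
CA = 0.68 * 22 = 14.96 mm

14.96 mm


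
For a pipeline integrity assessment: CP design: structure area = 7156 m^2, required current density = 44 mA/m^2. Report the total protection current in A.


I = area * current density, then convert mA → A (÷1000)
I = 7156 * 44 / 1000 = 314.86 A

314.86 A


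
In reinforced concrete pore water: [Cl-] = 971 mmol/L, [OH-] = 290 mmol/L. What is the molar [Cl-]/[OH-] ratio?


Threshold parameter = [Cl-] / [OH-] (molar basis; both in mmol/L, so units cancel)
Ratio = 971 / 290 = 3.35

3.35


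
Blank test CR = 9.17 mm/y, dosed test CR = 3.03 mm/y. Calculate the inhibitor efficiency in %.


Apply the inhibitor-efficiency definition: IE = (CR_blank − CR_inh)/CR_blank × 100
IE = (9.17 − 3.03) / 9.17 × 100
IE = 6.14 / 9.17 × 100 = 67.0 %

67.0 %


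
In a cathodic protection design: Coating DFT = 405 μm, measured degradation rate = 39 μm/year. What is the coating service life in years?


Service life = thickness / degradation rate
Life = 405 / 39 = 10.4 years

10.4 years


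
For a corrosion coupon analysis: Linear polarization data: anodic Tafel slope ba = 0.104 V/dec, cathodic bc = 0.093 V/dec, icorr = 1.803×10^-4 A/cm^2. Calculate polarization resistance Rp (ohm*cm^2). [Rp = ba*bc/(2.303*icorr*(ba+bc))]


Apply the Stern-Geary equation: Rp = ba*bc / (2.303*icorr*(ba+bc))
ba*bc = 0.104*0.093 = 0.009672
ba+bc = 0.197; 2.303*icorr*(ba+bc) = 2.303*1.803×10^-4*0.197 = 8.1800487×10^-5
Rp = 0.009672 / 8.1800487×10^-5 = 118.24 ohm*cm^2

118.24 ohm*cm^2


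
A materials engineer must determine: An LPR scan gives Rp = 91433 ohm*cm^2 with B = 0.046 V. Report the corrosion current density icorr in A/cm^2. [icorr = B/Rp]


Apply the Stern-Geary relation: icorr = B / Rp
icorr = 0.046 / 91433 = 5.031×10^-7 A/cm^2

5.031×10^-7 A/cm^2


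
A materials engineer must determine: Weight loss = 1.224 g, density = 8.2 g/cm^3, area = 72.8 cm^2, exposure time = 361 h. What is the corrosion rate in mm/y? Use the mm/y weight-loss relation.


Apply the mm/y weight-loss relation: CR = 87600 * W / (D * A * T)
Numerator: 87600 * 1.224 = 107222.4
Denominator: 8.2 * 72.8 * 361 = 215502.56
CR = 107222.4 / 215502.56 = 0.4975 mm/y

0.4975 mm/y


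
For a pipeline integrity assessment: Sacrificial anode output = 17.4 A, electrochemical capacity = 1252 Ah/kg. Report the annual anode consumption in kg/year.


Annual consumption = current * hours per year / capacity
Rate = 17.4 * 8760 / 1252 = 121.7 kg/year

121.7 kg/year


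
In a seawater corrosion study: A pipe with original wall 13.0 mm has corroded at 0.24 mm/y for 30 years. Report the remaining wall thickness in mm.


Remaining wall = original − CR × time
t = 13.0 − 0.24*30 = 13.0 − 7.2 = 5.8 mm

5.8 mm


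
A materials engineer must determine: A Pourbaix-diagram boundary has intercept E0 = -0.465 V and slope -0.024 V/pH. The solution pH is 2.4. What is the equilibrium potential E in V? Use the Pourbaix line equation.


Apply the Pourbaix line equation: E = E0 + slope*pH
E = -0.465 + (-0.024)*2.4 = -0.465 + (-0.0576) = -0.5226 V
Rounded to 3 decimal places: E = -0.523 V

-0.523 V


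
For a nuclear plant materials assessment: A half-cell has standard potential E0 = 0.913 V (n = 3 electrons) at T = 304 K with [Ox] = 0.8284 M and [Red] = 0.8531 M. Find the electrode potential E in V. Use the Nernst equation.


Apply the Nernst equation: E = E0 + (RT/nF)*ln([Ox]/[Red])
Step 1: RT/nF = 8.314*304/(3*96485) = 0.00873178 V
Step 2: [Ox]/[Red] = 0.8284/0.8531 = 0.971047
Step 3: ln(0.971047) = -0.02938
Step 4: correction = 0.00873178 * -0.02938 = -0.0003 V
E = 0.913 + -0.0003 = 0.9127 V

0.9127 V


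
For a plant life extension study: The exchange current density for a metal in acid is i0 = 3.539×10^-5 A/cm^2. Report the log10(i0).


i0 = 3.539×10^-5 A/cm^2
log10(i0) = -4.451

-4.451


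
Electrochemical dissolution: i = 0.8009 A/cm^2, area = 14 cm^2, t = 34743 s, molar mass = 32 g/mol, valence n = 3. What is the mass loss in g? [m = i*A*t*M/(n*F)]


Apply Faraday's law: m = i*A*t*M / (n*F)
Total charge passed Q = i*A*t = 0.8009*14*34743 = 389559.3618 C
m = Q*M/(n*F) = 389559.3618*32/(3*96485) = 43.0668 g

43.0668 g


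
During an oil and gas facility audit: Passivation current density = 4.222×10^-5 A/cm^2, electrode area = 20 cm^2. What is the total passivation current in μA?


I = i_pass * A, then convert A → μA (×10^6)
I = 4.222×10^-5 * 20 * 10^6 = 844.4 μA

844.4 μA


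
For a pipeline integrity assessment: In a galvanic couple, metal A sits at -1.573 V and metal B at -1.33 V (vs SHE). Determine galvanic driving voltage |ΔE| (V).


Driving voltage is the absolute potential difference.
|ΔE| = |-1.573 − (-1.33)| = 0.243 V

0.243 V


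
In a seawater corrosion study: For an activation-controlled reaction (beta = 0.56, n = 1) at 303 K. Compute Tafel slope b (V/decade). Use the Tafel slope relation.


Apply the Tafel slope relation: b = 2.303*R*T/(beta*n*F)
Numerator: 2.303 * 8.314 * 303 = 5801.58
Denominator: 0.56 * 1 * 96485 = 54031.6
b = 5801.58 / 54031.6 = 0.1074 V/decade

0.1074 V/decade


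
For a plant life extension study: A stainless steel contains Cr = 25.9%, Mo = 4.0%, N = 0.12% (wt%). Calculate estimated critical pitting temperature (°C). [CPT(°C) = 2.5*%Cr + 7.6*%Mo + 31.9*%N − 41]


Apply the ASTM G48 empirical CPT estimate: CPT(°C) = 2.5*%Cr + 7.6*%Mo + 31.9*%N − 41
2.5*25.9 = 64.75; 7.6*4.0 = 30.4; 31.9*0.12 = 3.828
CPT = 64.75 + 30.4 + 3.828 − 41 = 57.978 °C
Rounded to 0.1 °C: CPT ≈ 58.0 °C

58.0 °C


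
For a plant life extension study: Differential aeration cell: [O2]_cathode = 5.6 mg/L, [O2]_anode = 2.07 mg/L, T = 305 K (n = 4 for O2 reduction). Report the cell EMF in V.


Apply the Nernst concentration-cell relation: E = (RT/nF)*ln(C_cathode/C_anode)
RT/nF = 8.314*305/(4*96485) = 0.00657037 V
ln(5.6/2.07) = 0.99522
E = 0.00657037 * 0.99522 = 0.00654 V

0.00654 V


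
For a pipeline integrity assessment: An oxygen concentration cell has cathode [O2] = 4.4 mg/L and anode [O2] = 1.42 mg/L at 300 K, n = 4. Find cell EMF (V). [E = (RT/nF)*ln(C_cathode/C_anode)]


Apply the Nernst concentration-cell relation: E = (RT/nF)*ln(C_cathode/C_anode)
RT/nF = 8.314*300/(4*96485) = 0.00646266 V
ln(4.4/1.42) = 1.13095
E = 0.00646266 * 1.13095 = 0.00731 V

0.00731 V


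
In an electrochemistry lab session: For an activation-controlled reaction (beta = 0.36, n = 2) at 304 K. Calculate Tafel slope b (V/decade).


Apply the Tafel slope relation: b = 2.303*R*T/(beta*n*F)
Numerator: 2.303 * 8.314 * 304 = 5820.73
Denominator: 0.36 * 2 * 96485 = 69469.2
b = 5820.73 / 69469.2 = 0.0838 V/decade

0.0838 V/decade


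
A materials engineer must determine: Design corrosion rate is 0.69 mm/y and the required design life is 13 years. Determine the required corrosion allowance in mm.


Corrosion allowance = CR × design life
CA = 0.69 * 13 = 8.97 mm

8.97 mm


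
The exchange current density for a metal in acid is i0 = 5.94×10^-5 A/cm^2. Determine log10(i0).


i0 = 5.94×10^-5 A/cm^2
log10(i0) = -4.226

-4.226


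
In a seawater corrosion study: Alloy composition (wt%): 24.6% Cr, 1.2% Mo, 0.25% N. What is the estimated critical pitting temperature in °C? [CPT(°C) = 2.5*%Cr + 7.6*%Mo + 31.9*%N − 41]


Apply the ASTM G48 empirical CPT estimate: CPT(°C) = 2.5*%Cr + 7.6*%Mo + 31.9*%N − 41
2.5*24.6 = 61.5; 7.6*1.2 = 9.12; 31.9*0.25 = 7.975
CPT = 61.5 + 9.12 + 7.975 − 41 = 37.595 °C
Rounded to 0.1 °C: CPT ≈ 37.6 °C

37.6 °C


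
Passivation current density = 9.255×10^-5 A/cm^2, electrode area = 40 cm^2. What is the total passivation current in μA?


I = i_pass * A, then convert A → μA (×10^6)
I = 9.255×10^-5 * 40 * 10^6 = 3702.0 μA

3702.0 μA


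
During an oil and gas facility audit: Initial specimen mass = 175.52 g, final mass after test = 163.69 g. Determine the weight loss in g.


Weight loss = initial − final
WL = 175.52 − 163.69 = 11.83 g

11.83 g


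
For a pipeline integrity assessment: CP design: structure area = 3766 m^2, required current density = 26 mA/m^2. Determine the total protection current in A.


I = area * current density, then convert mA → A (÷1000)
I = 3766 * 26 / 1000 = 97.92 A

97.92 A


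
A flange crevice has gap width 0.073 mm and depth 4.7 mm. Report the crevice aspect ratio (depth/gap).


Aspect ratio = depth / gap
Ratio = 4.7 / 0.073 = 64.4

64.4


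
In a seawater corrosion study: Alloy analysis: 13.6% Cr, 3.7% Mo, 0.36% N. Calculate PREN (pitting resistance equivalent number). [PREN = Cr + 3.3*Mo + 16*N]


Apply the PREN formula: PREN = Cr + 3.3*Mo + 16*N
PREN = 13.6 + 3.3*3.7 + 16*0.36
PREN = 13.6 + 12.21 + 5.76 = 31.57

31.57


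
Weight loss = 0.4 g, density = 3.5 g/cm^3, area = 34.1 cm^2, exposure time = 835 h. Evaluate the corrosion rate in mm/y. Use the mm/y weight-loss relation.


Apply the mm/y weight-loss relation: CR = 87600 * W / (D * A * T)
Numerator: 87600 * 0.4 = 35040.0
Denominator: 3.5 * 34.1 * 835 = 99657.25
CR = 35040.0 / 99657.25 = 0.351605 mm/y

0.351605 mm/y


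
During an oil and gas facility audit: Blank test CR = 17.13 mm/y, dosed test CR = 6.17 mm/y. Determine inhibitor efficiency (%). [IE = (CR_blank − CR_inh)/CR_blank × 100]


Apply the inhibitor-efficiency definition: IE = (CR_blank − CR_inh)/CR_blank × 100
IE = (17.13 − 6.17) / 17.13 × 100
IE = 10.96 / 17.13 × 100 = 64.0 %

64.0 %


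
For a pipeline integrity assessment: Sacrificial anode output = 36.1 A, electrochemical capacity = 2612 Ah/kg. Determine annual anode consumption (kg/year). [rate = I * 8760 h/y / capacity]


Annual consumption = current * hours per year / capacity
Rate = 36.1 * 8760 / 2612 = 121.1 kg/year

121.1 kg/year


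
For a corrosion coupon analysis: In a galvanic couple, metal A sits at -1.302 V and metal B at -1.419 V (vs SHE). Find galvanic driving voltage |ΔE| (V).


Driving voltage is the absolute potential difference.
|ΔE| = |-1.302 − (-1.419)| = 0.117 V

0.117 V


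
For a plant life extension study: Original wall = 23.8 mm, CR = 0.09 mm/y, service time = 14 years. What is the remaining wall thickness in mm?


Remaining wall = original − CR × time
t = 23.8 − 0.09*14 = 23.8 − 1.26 = 22.54 mm

22.54 mm


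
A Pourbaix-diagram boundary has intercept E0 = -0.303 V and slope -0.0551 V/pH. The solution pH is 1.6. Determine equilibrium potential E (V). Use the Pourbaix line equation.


Apply the Pourbaix line equation: E = E0 + slope*pH
E = -0.303 + (-0.0551)*1.6 = -0.303 + (-0.08816) = -0.39116 V
Rounded to 4 decimal places: E = -0.3912 V

-0.3912 V


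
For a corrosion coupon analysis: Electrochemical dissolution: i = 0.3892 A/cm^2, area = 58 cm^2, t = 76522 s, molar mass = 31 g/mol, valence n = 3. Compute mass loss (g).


Apply Faraday's law: m = i*A*t*M / (n*F)
Total charge passed Q = i*A*t = 0.3892*58*76522 = 1727377.0192 C
m = Q*M/(n*F) = 1727377.0192*31/(3*96485) = 184.998 g

184.998 g


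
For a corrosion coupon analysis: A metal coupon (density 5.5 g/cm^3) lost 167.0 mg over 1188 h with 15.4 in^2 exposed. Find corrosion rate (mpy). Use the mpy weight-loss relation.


Apply the mpy weight-loss relation: CR = 534 * W / (D * A * T)
Numerator: 534 * 167.0 = 89178.0
Denominator: 5.5 * 15.4 * 1188 = 100623.6
CR = 89178.0 / 100623.6 = 0.8863 mpy

0.8863 mpy


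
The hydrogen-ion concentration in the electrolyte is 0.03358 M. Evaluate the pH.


pH = −log10[H+]
pH = −log10(0.03358) = 1.47

1.47


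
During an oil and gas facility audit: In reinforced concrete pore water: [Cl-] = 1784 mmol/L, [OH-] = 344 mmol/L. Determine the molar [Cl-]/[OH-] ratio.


Threshold parameter = [Cl-] / [OH-] (molar basis; both in mmol/L, so units cancel)
Ratio = 1784 / 344 = 5.19

5.19


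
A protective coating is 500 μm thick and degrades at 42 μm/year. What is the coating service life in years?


Service life = thickness / degradation rate
Life = 500 / 42 = 11.9 years

11.9 years


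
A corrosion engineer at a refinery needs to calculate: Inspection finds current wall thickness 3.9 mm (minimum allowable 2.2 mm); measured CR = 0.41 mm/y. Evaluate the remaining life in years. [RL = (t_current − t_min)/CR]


Apply the remaining-life relation: RL = (t_current − t_min) / CR
RL = (3.9 − 2.2) / 0.41 = 1.7 / 0.41 = 4.1 years

4.1 years


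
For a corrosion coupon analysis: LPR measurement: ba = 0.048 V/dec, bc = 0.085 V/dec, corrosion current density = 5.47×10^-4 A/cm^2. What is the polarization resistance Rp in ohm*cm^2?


Apply the Stern-Geary equation: Rp = ba*bc / (2.303*icorr*(ba+bc))
ba*bc = 0.048*0.085 = 0.00408
ba+bc = 0.133; 2.303*icorr*(ba+bc) = 2.303*5.47×10^-4*0.133 = 1.6754555×10^-4
Rp = 0.00408 / 1.6754555×10^-4 = 24.4 ohm*cm^2

24.4 ohm*cm^2


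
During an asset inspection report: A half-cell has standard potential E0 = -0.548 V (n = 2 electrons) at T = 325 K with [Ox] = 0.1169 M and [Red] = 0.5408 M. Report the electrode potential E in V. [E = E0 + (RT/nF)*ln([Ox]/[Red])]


Apply the Nernst equation: E = E0 + (RT/nF)*ln([Ox]/[Red])
Step 1: RT/nF = 8.314*325/(2*96485) = 0.01400244 V
Step 2: [Ox]/[Red] = 0.1169/0.5408 = 0.216161
Step 3: ln(0.216161) = -1.531732
Step 4: correction = 0.01400244 * -1.531732 = -0.0214 V
E = -0.548 + -0.0214 = -0.5694 V

-0.5694 V


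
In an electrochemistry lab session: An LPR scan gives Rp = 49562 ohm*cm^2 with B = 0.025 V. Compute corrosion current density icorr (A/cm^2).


Apply the Stern-Geary relation: icorr = B / Rp
icorr = 0.025 / 49562 = 5.044×10^-7 A/cm^2

5.044×10^-7 A/cm^2


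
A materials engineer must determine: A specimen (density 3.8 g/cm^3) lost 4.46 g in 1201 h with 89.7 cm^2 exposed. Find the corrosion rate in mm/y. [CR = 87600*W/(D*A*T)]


Apply the mm/y weight-loss relation: CR = 87600 * W / (D * A * T)
Numerator: 87600 * 4.46 = 390696.0
Denominator: 3.8 * 89.7 * 1201 = 409372.86
CR = 390696.0 / 409372.86 = 0.954377 mm/y

0.954377 mm/y


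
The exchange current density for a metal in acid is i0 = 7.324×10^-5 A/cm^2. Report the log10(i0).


i0 = 7.324×10^-5 A/cm^2
log10(i0) = -4.135

-4.135


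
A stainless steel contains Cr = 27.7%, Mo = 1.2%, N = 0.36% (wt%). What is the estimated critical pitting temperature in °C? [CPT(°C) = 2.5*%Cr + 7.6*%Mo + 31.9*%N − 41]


Apply the ASTM G48 empirical CPT estimate: CPT(°C) = 2.5*%Cr + 7.6*%Mo + 31.9*%N − 41
2.5*27.7 = 69.25; 7.6*1.2 = 9.12; 31.9*0.36 = 11.484
CPT = 69.25 + 9.12 + 11.484 − 41 = 48.854 °C
Rounded to 0.1 °C: CPT ≈ 48.9 °C

48.9 °C


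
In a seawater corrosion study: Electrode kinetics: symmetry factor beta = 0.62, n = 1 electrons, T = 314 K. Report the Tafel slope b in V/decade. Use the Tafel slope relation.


Apply the Tafel slope relation: b = 2.303*R*T/(beta*n*F)
Numerator: 2.303 * 8.314 * 314 = 6012.2
Denominator: 0.62 * 1 * 96485 = 59820.7
b = 6012.2 / 59820.7 = 0.101 V/decade

0.101 V/decade


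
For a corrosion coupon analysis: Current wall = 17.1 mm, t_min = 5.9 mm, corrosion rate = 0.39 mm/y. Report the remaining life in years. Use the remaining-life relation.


Apply the remaining-life relation: RL = (t_current − t_min) / CR
RL = (17.1 − 5.9) / 0.39 = 11.2 / 0.39 = 28.7 years

28.7 years


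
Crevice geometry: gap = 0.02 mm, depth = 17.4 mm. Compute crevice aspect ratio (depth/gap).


Aspect ratio = depth / gap
Ratio = 17.4 / 0.02 = 870.0

870.0


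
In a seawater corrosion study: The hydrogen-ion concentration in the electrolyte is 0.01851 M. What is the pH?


pH = −log10[H+]
pH = −log10(0.01851) = 1.73

1.73


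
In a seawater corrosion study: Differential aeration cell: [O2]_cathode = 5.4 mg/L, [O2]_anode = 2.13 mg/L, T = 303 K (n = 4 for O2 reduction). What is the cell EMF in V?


Apply the Nernst concentration-cell relation: E = (RT/nF)*ln(C_cathode/C_anode)
RT/nF = 8.314*303/(4*96485) = 0.00652729 V
ln(5.4/2.13) = 0.93028
E = 0.00652729 * 0.93028 = 0.00607 V

0.00607 V


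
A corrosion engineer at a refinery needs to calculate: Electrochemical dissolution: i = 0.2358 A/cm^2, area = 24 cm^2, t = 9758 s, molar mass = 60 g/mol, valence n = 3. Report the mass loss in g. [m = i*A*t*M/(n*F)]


Apply Faraday's law: m = i*A*t*M / (n*F)
Total charge passed Q = i*A*t = 0.2358*24*9758 = 55222.4736 C
m = Q*M/(n*F) = 55222.4736*60/(3*96485) = 11.4469 g

11.4469 g


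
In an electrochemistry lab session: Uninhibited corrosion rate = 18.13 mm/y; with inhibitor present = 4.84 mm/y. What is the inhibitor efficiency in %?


Apply the inhibitor-efficiency definition: IE = (CR_blank − CR_inh)/CR_blank × 100
IE = (18.13 − 4.84) / 18.13 × 100
IE = 13.29 / 18.13 × 100 = 73.3 %

73.3 %


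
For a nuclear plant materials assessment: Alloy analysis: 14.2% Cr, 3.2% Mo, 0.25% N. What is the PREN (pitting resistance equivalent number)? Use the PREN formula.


Apply the PREN formula: PREN = Cr + 3.3*Mo + 16*N
PREN = 14.2 + 3.3*3.2 + 16*0.25
PREN = 14.2 + 10.56 + 4.0 = 28.76

28.76


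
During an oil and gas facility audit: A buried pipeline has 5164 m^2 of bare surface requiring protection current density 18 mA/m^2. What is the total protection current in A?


I = area * current density, then convert mA → A (÷1000)
I = 5164 * 18 / 1000 = 92.95 A

92.95 A


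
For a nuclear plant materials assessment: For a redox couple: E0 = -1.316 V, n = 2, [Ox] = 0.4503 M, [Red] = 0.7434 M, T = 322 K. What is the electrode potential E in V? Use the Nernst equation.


Apply the Nernst equation: E = E0 + (RT/nF)*ln([Ox]/[Red])
Step 1: RT/nF = 8.314*322/(2*96485) = 0.01387318 V
Step 2: [Ox]/[Red] = 0.4503/0.7434 = 0.60573
Step 3: ln(0.60573) = -0.501321
Step 4: correction = 0.01387318 * -0.501321 = -0.007 V
E = -1.316 + -0.007 = -1.323 V

-1.323 V


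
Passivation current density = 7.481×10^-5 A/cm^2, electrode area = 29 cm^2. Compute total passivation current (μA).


I = i_pass * A, then convert A → μA (×10^6)
I = 7.481×10^-5 * 29 * 10^6 = 2169.49 μA

2169.49 μA


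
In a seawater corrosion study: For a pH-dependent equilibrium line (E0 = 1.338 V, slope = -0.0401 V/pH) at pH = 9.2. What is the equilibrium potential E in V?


Apply the Pourbaix line equation: E = E0 + slope*pH
E = 1.338 + (-0.0401)*9.2 = 1.338 + (-0.36892) = 0.96908 V
Rounded to 3 decimal places: E = 0.969 V

0.969 V


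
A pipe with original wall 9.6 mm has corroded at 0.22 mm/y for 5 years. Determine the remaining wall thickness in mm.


Remaining wall = original − CR × time
t = 9.6 − 0.22*5 = 9.6 − 1.1 = 8.5 mm

8.5 mm


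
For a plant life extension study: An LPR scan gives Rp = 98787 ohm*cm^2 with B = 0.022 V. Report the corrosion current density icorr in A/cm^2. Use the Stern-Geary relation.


Apply the Stern-Geary relation: icorr = B / Rp
icorr = 0.022 / 98787 = 2.227×10^-7 A/cm^2

2.227×10^-7 A/cm^2


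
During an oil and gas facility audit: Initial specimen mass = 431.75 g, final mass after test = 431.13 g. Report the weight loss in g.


Weight loss = initial − final
WL = 431.75 − 431.13 = 0.62 g

0.62 g


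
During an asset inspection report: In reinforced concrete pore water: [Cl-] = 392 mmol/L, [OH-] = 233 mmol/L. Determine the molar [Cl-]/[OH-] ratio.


Threshold parameter = [Cl-] / [OH-] (molar basis; both in mmol/L, so units cancel)
Ratio = 392 / 233 = 1.68

1.68


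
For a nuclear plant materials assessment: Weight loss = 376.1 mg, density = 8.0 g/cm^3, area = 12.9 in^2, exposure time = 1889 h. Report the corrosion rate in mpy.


Apply the mpy weight-loss relation: CR = 534 * W / (D * A * T)
Numerator: 534 * 376.1 = 200837.4
Denominator: 8.0 * 12.9 * 1889 = 194944.8
CR = 200837.4 / 194944.8 = 1.03023 mpy

1.03023 mpy


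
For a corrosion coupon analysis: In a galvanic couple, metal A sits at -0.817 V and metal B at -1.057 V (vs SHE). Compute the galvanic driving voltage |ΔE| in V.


Driving voltage is the absolute potential difference.
|ΔE| = |-0.817 − (-1.057)| = 0.24 V

0.24 V


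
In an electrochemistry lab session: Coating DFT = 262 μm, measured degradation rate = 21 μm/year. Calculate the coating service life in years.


Service life = thickness / degradation rate
Life = 262 / 21 = 12.5 years

12.5 years


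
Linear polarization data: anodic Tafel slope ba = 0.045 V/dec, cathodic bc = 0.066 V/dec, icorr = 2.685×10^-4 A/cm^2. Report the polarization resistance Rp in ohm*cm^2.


Apply the Stern-Geary equation: Rp = ba*bc / (2.303*icorr*(ba+bc))
ba*bc = 0.045*0.066 = 0.00297
ba+bc = 0.111; 2.303*icorr*(ba+bc) = 2.303*2.685×10^-4*0.111 = 6.863746×10^-5
Rp = 0.00297 / 6.863746×10^-5 = 43.27 ohm*cm^2

43.27 ohm*cm^2


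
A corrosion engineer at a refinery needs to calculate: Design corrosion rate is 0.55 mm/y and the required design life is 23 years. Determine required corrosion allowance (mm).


Corrosion allowance = CR × design life
CA = 0.55 * 23 = 12.65 mm

12.65 mm


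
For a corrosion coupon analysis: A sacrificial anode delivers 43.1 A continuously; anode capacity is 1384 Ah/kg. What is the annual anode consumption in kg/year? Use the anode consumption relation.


Annual consumption = current * hours per year / capacity
Rate = 43.1 * 8760 / 1384 = 272.8 kg/year

272.8 kg/year


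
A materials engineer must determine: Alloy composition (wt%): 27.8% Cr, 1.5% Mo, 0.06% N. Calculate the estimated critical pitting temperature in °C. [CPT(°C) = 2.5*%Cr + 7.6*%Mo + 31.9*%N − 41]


Apply the ASTM G48 empirical CPT estimate: CPT(°C) = 2.5*%Cr + 7.6*%Mo + 31.9*%N − 41
2.5*27.8 = 69.5; 7.6*1.5 = 11.4; 31.9*0.06 = 1.914
CPT = 69.5 + 11.4 + 1.914 − 41 = 41.814 °C
Rounded to 0.1 °C: CPT ≈ 41.8 °C

41.8 °C


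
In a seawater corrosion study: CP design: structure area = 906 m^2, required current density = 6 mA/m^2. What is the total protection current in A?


I = area * current density, then convert mA → A (÷1000)
I = 906 * 6 / 1000 = 5.44 A

5.44 A


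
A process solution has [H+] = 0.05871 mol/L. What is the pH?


pH = −log10[H+]
pH = −log10(0.05871) = 1.23

1.23


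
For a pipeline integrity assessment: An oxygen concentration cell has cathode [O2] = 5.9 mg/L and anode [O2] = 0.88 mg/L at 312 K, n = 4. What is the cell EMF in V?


Apply the Nernst concentration-cell relation: E = (RT/nF)*ln(C_cathode/C_anode)
RT/nF = 8.314*312/(4*96485) = 0.00672117 V
ln(5.9/0.88) = 1.90279
E = 0.00672117 * 1.90279 = 0.01279 V

0.01279 V


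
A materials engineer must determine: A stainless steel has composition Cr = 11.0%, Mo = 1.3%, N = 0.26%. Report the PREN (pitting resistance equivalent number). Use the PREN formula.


Apply the PREN formula: PREN = Cr + 3.3*Mo + 16*N
PREN = 11.0 + 3.3*1.3 + 16*0.26
PREN = 11.0 + 4.29 + 4.16 = 19.45

19.45


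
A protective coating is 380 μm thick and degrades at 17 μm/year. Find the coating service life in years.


Service life = thickness / degradation rate
Life = 380 / 17 = 22.4 years

22.4 years


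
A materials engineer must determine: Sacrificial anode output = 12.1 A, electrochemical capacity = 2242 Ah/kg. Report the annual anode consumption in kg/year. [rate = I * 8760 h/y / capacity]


Annual consumption = current * hours per year / capacity
Rate = 12.1 * 8760 / 2242 = 47.3 kg/year

47.3 kg/year


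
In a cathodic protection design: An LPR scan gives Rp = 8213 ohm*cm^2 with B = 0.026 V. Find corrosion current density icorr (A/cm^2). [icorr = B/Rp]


Apply the Stern-Geary relation: icorr = B / Rp
icorr = 0.026 / 8213 = 3.166×10^-6 A/cm^2

3.166×10^-6 A/cm^2


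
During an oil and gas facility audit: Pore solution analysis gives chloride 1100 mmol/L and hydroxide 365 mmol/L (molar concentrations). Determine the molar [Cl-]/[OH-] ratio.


Threshold parameter = [Cl-] / [OH-] (molar basis; both in mmol/L, so units cancel)
Ratio = 1100 / 365 = 3.01

3.01


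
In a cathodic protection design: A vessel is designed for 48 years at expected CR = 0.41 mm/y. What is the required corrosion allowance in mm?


Corrosion allowance = CR × design life
CA = 0.41 * 48 = 19.68 mm

19.68 mm


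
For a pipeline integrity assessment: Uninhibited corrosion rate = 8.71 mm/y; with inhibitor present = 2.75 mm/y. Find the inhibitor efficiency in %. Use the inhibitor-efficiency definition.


Apply the inhibitor-efficiency definition: IE = (CR_blank − CR_inh)/CR_blank × 100
IE = (8.71 − 2.75) / 8.71 × 100
IE = 5.96 / 8.71 × 100 = 68.4 %

68.4 %


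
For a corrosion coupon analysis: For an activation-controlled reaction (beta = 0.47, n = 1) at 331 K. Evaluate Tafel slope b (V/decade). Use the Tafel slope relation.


Apply the Tafel slope relation: b = 2.303*R*T/(beta*n*F)
Numerator: 2.303 * 8.314 * 331 = 6337.7
Denominator: 0.47 * 1 * 96485 = 45347.95
b = 6337.7 / 45347.95 = 0.14 V/decade

0.14 V/decade


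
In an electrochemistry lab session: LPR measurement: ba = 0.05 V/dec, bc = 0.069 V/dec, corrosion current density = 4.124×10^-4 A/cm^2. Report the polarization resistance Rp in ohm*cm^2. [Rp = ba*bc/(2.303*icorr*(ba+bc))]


Apply the Stern-Geary equation: Rp = ba*bc / (2.303*icorr*(ba+bc))
ba*bc = 0.05*0.069 = 0.00345
ba+bc = 0.119; 2.303*icorr*(ba+bc) = 2.303*4.124×10^-4*0.119 = 1.1302111×10^-4
Rp = 0.00345 / 1.1302111×10^-4 = 30.53 ohm*cm^2

30.53 ohm*cm^2


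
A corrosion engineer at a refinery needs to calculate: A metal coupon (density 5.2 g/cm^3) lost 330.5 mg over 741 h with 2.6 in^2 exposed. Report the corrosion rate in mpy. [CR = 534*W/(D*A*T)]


Apply the mpy weight-loss relation: CR = 534 * W / (D * A * T)
Numerator: 534 * 330.5 = 176487.0
Denominator: 5.2 * 2.6 * 741 = 10018.32
CR = 176487.0 / 10018.32 = 17.61643 mpy

17.61643 mpy


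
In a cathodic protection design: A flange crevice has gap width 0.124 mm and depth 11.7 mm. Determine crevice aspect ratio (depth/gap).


Aspect ratio = depth / gap
Ratio = 11.7 / 0.124 = 94.4

94.4


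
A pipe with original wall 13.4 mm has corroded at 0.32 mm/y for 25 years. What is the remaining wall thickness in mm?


Remaining wall = original − CR × time
t = 13.4 − 0.32*25 = 13.4 − 8.0 = 5.4 mm

5.4 mm
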